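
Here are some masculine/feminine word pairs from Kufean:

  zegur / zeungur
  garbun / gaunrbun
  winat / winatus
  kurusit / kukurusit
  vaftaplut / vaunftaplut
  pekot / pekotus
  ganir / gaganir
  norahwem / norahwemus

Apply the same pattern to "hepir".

hehepir

kurusit and vaftaplut both end in -t yet inflect differently (kukurusit, vaunftaplut), so the final letter is not what conditions the rule; the last vowel is.
"hepir" has last vowel 'i'. The stems whose last vowel is 'i' (ganir → gaganir, kurusit → kukurusit) repeat the first consonant+vowel as a prefix.
So hepir → hehepir.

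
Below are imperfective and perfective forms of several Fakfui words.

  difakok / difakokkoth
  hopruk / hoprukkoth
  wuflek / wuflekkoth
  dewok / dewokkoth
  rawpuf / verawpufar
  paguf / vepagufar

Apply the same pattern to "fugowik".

fugowikkoth

"fugowik" ends in -k. The stems ending in -k (difakok → difakokkoth, hopruk → hoprukkoth, wuflek → wuflekkoth) double the final consonant and add -oth.
The other pattern: stems ending in -f add ve- … -ar around the stem.
So fugowik → fugowikkoth.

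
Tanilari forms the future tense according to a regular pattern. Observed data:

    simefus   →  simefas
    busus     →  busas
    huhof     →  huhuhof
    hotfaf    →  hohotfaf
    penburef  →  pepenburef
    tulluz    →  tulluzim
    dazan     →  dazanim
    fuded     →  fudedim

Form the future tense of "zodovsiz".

zodovsizim

"zodovsiz" ends in -z. The one such stem in the data (tulluz → tulluzim) adds -im, so the same rule applies.
So zodovsiz → zodovsizim.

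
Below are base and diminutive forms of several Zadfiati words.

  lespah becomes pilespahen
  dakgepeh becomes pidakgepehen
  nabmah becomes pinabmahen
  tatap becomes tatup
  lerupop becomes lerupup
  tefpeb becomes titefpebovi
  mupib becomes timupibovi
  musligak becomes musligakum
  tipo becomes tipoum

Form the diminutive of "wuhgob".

tiwuhgobovi

"wuhgob" ends in -b. The stems ending in -b (tefpeb → titefpebovi, mupib → timupibovi) add ti- … -ovi around the stem.
So wuhgob → tiwuhgobovi.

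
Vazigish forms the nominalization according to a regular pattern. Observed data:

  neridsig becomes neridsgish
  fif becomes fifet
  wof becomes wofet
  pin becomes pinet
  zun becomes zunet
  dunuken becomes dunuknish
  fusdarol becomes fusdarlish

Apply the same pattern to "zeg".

zeget

"zeg" has 1 vowel. The stems with 1 vowel (fif → fifet, wof → wofet, zun → zunet) add -et.
So zeg → zeget.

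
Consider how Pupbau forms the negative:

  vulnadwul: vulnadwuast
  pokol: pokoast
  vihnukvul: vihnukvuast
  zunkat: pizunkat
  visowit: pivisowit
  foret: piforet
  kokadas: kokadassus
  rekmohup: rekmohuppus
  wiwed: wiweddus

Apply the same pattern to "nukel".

zunkat and kokadas both have last vowel 'a' yet inflect differently (pizunkat, kokadassus), so the last vowel is not what conditions the rule; the final letter is.
"nukel" ends in -l. The stems ending in -l (vulnadwul → vulnadwuast, pokol → pokoast, vihnukvul → vihnukvuast) drop the final letter and add -ast.
So nukel → nukeast.

nukeast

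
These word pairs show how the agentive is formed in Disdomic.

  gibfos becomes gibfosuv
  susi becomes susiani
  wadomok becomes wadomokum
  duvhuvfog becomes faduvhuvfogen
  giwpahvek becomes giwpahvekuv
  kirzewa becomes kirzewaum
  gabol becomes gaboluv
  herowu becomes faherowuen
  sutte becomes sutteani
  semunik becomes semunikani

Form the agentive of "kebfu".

wadomok and semunik both end in -k yet inflect differently (wadomokum, semunikani), so the final letter is not what conditions the rule; the first letter is.
"kebfu" begins with k-. The one such stem in the data (kirzewa → kirzewaum) adds -um, so the same rule applies.
So kebfu → kebfuum.

kebfuum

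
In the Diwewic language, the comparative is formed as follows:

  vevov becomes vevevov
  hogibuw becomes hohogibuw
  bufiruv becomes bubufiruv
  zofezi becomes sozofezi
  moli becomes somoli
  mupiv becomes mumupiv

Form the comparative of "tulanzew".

mupiv and zofezi both have last vowel 'i' yet inflect differently (mumupiv, sozofezi), so the last vowel is not what conditions the rule; whether the stem ends in a vowel or a consonant is.
"tulanzew" ends in a consonant. The stems ending in a consonant (vevov → vevevov, mupiv → mumupiv, bufiruv → bubufiruv) repeat the first consonant+vowel as a prefix.
So tulanzew → tutulanzew.

tutulanzew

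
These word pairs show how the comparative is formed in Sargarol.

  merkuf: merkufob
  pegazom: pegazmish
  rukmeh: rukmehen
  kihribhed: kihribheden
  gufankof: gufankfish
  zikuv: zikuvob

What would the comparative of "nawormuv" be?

gufankof and merkuf both end in -f yet inflect differently (gufankfish, merkufob), so the final letter is not what conditions the rule; the last vowel is.
"nawormuv" has last vowel 'u'. The stems whose last vowel is 'u' (zikuv → zikuvob, merkuf → merkufob) add -ob.
So nawormuv → nawormuvob.

nawormuvob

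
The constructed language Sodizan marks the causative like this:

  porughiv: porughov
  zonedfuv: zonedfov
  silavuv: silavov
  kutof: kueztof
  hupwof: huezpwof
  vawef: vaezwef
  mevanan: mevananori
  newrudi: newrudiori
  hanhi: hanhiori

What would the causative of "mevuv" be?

porughiv and newrudi both have last vowel 'i' yet inflect differently (porughov, newrudiori), so the last vowel is not what conditions the rule; the final letter is.
"mevuv" ends in -v. The stems ending in -v (porughiv → porughov, zonedfuv → zonedfov, silavuv → silavov) change the last vowel to 'o'.
So mevuv → mevov.

mevov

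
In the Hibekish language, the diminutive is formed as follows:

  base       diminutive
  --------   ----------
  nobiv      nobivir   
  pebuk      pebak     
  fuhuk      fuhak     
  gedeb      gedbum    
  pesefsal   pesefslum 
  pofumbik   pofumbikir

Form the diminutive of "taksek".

takskum

"taksek" has last vowel 'e'. The one such stem in the data (gedeb → gedbum) deletes the last vowel and adds -um (as does pesefsal), so the same rule applies.
The other patterns: stems whose last vowel is 'u' change the last vowel to 'a'; stems whose last vowel is 'i' add -ir.
So taksek → takskum.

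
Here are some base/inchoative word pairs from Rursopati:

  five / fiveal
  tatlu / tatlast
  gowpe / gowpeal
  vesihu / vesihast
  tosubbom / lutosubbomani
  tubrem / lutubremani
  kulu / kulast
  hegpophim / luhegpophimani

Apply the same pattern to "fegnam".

tubrem and gowpe both have last vowel 'e' yet inflect differently (lutubremani, gowpeal), so the last vowel is not what conditions the rule; the final letter is.
"fegnam" ends in -m. The stems ending in -m (hegpophim → luhegpophimani, tubrem → lutubremani, tosubbom → lutosubbomani) add lu- … -ani around the stem.
So fegnam → lufegnamani.

lufegnamani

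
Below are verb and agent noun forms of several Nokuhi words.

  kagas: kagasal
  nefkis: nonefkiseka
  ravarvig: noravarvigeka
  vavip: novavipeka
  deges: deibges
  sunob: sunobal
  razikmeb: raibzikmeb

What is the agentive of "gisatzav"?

deges and nefkis both end in -s yet inflect differently (deibges, nonefkiseka), so the final letter is not what conditions the rule; the last vowel is.
"gisatzav" has last vowel 'a'. The one such stem in the data (kagas → kagasal) adds -al, so the same rule applies.
So gisatzav → gisatzaval.

gisatzaval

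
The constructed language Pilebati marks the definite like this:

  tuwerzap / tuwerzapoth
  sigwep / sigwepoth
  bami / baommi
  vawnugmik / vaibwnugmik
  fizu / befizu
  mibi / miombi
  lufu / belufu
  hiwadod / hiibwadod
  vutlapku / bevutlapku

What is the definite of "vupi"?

vuompi

vawnugmik and bami both have last vowel 'i' yet inflect differently (vaibwnugmik, baommi), so the last vowel is not what conditions the rule; the final letter is.
"vupi" ends in -i. The stems ending in -i (bami → baommi, mibi → miombi) insert -om- after the first vowel.
The other patterns: stems ending in -u add the prefix be-; stems ending in -d or -k insert -ib- after the first vowel; stems ending in -p add -oth.
So vupi → vuompi.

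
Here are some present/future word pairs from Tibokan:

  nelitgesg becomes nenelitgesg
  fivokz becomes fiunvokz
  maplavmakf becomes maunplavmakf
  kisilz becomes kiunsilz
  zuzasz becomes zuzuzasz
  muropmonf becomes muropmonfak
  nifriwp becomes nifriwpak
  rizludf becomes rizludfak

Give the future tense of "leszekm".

zuzasz and kisilz both end in -z yet inflect differently (zuzuzasz, kiunsilz), so the final letter is not what conditions the rule; the second-to-last letter is.
"leszekm" has second-to-last letter 'k'. The stems whose second-to-last letter is 'k' (maplavmakf → maunplavmakf, fivokz → fiunvokz) insert -un- after the first vowel.
The other patterns: stems whose second-to-last letter is 's' repeat the first consonant+vowel as a prefix; stems whose second-to-last letter is 'd', 'n' or 'w' add -ak.
So leszekm → leunszekm.

leunszekm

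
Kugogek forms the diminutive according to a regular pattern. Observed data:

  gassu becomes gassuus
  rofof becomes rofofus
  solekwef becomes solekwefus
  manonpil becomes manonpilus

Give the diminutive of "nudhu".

nudhuus

Every pair shown (gassu → gassuus, rofof → rofofus, solekwef → solekwefus, …) follows the same rule: add -us.
So nudhu → nudhuus.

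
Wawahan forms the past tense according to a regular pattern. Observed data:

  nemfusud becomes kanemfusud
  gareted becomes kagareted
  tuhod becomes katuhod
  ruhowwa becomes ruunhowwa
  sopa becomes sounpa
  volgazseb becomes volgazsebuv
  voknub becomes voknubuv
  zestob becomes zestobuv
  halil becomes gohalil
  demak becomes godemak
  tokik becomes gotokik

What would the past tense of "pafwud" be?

kapafwud

"pafwud" ends in -d. The stems ending in -d (nemfusud → kanemfusud, gareted → kagareted, tuhod → katuhod) add the prefix ka-.
So pafwud → kapafwud.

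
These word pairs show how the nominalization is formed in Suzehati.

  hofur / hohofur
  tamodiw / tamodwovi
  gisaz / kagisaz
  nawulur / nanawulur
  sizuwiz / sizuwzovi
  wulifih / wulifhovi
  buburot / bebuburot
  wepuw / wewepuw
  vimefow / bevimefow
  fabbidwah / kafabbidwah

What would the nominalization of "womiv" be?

womvovi

wepuw and vimefow both end in -w yet inflect differently (wewepuw, bevimefow), so the final letter is not what conditions the rule; the last vowel is.
"womiv" has last vowel 'i'. The stems whose last vowel is 'i' (wulifih → wulifhovi, sizuwiz → sizuwzovi, tamodiw → tamodwovi) delete the last vowel and add -ovi.
The other patterns: stems whose last vowel is 'u' repeat the first consonant+vowel as a prefix; stems whose last vowel is 'o' add the prefix be-; stems whose last vowel is 'a' add the prefix ka-.
So womiv → womvovi.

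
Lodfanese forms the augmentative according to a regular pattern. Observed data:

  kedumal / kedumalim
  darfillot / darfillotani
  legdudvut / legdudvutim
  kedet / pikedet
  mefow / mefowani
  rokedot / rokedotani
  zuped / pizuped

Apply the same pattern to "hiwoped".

pihiwoped

darfillot and kedet both end in -t yet inflect differently (darfillotani, pikedet), so the final letter is not what conditions the rule; the last vowel is.
"hiwoped" has last vowel 'e'. The stems whose last vowel is 'e' (kedet → pikedet, zuped → pizuped) add the prefix pi-.
The other patterns: stems whose last vowel is 'o' add -ani; stems whose last vowel is 'a' or 'u' add -im.
So hiwoped → pihiwoped.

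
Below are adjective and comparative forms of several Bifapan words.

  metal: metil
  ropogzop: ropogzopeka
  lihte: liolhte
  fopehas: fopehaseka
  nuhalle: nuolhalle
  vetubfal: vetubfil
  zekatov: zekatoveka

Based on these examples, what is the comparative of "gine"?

"gine" ends in -e. The stems ending in -e (lihte → liolhte, nuhalle → nuolhalle) insert -ol- after the first vowel.
The other patterns: stems ending in -l change the last vowel to 'i'; stems ending in -p, -s or -v add -eka.
So gine → giolne.

giolne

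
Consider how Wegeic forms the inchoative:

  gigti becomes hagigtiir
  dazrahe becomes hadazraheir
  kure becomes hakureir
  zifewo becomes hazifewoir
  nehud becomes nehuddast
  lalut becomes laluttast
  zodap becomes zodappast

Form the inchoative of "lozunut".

"lozunut" ends in a consonant. The stems ending in a consonant (nehud → nehuddast, lalut → laluttast, zodap → zodappast) double the final consonant and add -ast.
The other pattern: stems ending in a vowel add ha- … -ir around the stem.
So lozunut → lozunuttast.

lozunuttast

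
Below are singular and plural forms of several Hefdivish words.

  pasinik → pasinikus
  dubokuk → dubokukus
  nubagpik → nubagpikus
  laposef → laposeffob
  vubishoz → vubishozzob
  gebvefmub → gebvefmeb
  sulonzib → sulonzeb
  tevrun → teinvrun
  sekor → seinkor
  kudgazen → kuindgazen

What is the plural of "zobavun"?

zoinbavun

dubokuk and gebvefmub both have last vowel 'u' yet inflect differently (dubokukus, gebvefmeb), so the last vowel is not what conditions the rule; the final letter is.
"zobavun" ends in -n. The stems ending in -n (tevrun → teinvrun, kudgazen → kuindgazen) insert -in- after the first vowel.
So zobavun → zoinbavun.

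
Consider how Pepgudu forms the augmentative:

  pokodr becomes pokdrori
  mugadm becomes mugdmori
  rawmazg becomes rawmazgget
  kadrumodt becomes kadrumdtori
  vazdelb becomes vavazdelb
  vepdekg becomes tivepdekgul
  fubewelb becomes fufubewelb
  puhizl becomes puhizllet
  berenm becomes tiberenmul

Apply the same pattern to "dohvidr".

dohvdrori

"dohvidr" has second-to-last letter 'd'. The stems whose second-to-last letter is 'd' (kadrumodt → kadrumdtori, pokodr → pokdrori, mugadm → mugdmori) delete the last vowel and add -ori.
So dohvidr → dohvdrori.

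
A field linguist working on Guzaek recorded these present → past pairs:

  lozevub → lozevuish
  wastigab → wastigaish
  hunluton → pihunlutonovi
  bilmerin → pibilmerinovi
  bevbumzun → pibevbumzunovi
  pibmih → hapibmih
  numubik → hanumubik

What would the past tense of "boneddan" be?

"boneddan" ends in -n. The stems ending in -n (hunluton → pihunlutonovi, bilmerin → pibilmerinovi, bevbumzun → pibevbumzunovi) add pi- … -ovi around the stem.
The other patterns: stems ending in -b drop the final letter and add -ish; stems ending in -h or -k add the prefix ha-.
So boneddan → piboneddanovi.

piboneddanovi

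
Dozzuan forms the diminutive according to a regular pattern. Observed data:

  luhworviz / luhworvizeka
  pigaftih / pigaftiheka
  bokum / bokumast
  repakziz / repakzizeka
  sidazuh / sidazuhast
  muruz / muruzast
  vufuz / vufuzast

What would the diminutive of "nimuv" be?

nimuvast

sidazuh and pigaftih both end in -h yet inflect differently (sidazuhast, pigaftiheka), so the final letter is not what conditions the rule; the last vowel is.
"nimuv" has last vowel 'u'. The stems whose last vowel is 'u' (vufuz → vufuzast, muruz → muruzast, sidazuh → sidazuhast) add -ast.
So nimuv → nimuvast.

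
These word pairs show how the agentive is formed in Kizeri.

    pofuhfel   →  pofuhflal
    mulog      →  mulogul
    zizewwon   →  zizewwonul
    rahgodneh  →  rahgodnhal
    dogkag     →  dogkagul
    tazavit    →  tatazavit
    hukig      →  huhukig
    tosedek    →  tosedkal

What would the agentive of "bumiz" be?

bubumiz

hukig and dogkag both end in -g yet inflect differently (huhukig, dogkagul), so the final letter is not what conditions the rule; the last vowel is.
"bumiz" has last vowel 'i'. The stems whose last vowel is 'i' (tazavit → tatazavit, hukig → huhukig) repeat the first consonant+vowel as a prefix.
The other patterns: stems whose last vowel is 'e' delete the last vowel and add -al; stems whose last vowel is 'a' or 'o' add -ul.
So bumiz → bubumiz.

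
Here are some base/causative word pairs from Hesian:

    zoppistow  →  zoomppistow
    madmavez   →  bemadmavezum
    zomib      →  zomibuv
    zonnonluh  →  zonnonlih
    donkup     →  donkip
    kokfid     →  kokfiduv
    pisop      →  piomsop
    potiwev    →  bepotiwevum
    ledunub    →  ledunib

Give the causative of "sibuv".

sibiv

zomib and ledunub both end in -b yet inflect differently (zomibuv, ledunib), so the final letter is not what conditions the rule; the last vowel is.
"sibuv" has last vowel 'u'. The stems whose last vowel is 'u' (zonnonluh → zonnonlih, ledunub → ledunib, donkup → donkip) change the last vowel to 'i'.
The other patterns: stems whose last vowel is 'i' add -uv; stems whose last vowel is 'e' add be- … -um around the stem; stems whose last vowel is 'o' insert -om- after the first vowel.
So sibuv → sibiv.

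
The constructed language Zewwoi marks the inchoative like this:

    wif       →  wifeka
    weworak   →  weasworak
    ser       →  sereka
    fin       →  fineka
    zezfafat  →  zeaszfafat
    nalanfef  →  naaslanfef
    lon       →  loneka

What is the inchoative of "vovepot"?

voasvepot

wif and nalanfef both end in -f yet inflect differently (wifeka, naaslanfef), so the final letter is not what conditions the rule; the number of vowels is.
"vovepot" has 3 vowels. The stems with 3 vowels (weworak → weasworak, nalanfef → naaslanfef, zezfafat → zeaszfafat) insert -as- after the first vowel.
So vovepot → voasvepot.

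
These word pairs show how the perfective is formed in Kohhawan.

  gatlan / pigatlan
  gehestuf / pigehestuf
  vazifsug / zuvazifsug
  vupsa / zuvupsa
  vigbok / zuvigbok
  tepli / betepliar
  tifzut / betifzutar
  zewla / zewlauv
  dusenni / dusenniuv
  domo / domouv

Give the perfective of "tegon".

vupsa and zewla both end in -a yet inflect differently (zuvupsa, zewlauv), so the final letter is not what conditions the rule; the first letter is.
"tegon" begins with t-. The stems beginning with t- (tepli → betepliar, tifzut → betifzutar) add be- … -ar around the stem.
The other patterns: stems beginning with g- add the prefix pi-; stems beginning with v- add the prefix zu-; stems beginning with d- or z- add -uv.
So tegon → betegonar.

betegonar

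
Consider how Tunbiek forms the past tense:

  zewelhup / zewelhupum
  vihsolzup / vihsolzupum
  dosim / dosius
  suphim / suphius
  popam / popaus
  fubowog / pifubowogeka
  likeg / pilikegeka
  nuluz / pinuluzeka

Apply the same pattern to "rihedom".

zewelhup and nuluz both have last vowel 'u' yet inflect differently (zewelhupum, pinuluzeka), so the last vowel is not what conditions the rule; the final letter is.
"rihedom" ends in -m. The stems ending in -m (dosim → dosius, suphim → suphius, popam → popaus) drop the final letter and add -us.
So rihedom → rihedous.

rihedous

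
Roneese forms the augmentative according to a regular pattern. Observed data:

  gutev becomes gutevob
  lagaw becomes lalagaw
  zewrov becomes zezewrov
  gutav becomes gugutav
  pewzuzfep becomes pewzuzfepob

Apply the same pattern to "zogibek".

gutev and gutav both end in -v yet inflect differently (gutevob, gugutav), so the final letter is not what conditions the rule; the last vowel is.
"zogibek" has last vowel 'e'. The stems whose last vowel is 'e' (gutev → gutevob, pewzuzfep → pewzuzfepob) add -ob.
The other pattern: stems whose last vowel is 'a' or 'o' repeat the first consonant+vowel as a prefix.
So zogibek → zogibekob.

zogibekob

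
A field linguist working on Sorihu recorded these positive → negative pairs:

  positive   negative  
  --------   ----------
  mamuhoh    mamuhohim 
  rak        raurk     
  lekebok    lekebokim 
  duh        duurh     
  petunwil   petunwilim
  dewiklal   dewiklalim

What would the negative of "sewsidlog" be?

"sewsidlog" has 3 vowels. The stems with 3 vowels (mamuhoh → mamuhohim, petunwil → petunwilim, lekebok → lekebokim) add -im.
So sewsidlog → sewsidlogim.

sewsidlogim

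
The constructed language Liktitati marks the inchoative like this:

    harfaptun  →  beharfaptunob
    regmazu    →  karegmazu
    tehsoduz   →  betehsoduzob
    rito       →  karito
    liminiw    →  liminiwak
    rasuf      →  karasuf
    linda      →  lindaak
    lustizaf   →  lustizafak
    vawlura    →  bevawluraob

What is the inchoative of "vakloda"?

rasuf and lustizaf both end in -f yet inflect differently (karasuf, lustizafak), so the final letter is not what conditions the rule; the first letter is.
"vakloda" begins with v-. The one such stem in the data (vawlura → bevawluraob) adds be- … -ob around the stem, so the same rule applies.
The other patterns: stems beginning with r- add the prefix ka-; stems beginning with l- add -ak.
So vakloda → bevaklodaob.

bevaklodaob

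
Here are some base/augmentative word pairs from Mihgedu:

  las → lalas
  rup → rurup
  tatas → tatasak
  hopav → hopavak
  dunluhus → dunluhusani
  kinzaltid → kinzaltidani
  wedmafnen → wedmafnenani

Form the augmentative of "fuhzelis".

las and tatas both end in -s yet inflect differently (lalas, tatasak), so the final letter is not what conditions the rule; the number of vowels is.
"fuhzelis" has 3 vowels. The stems with 3 vowels (dunluhus → dunluhusani, kinzaltid → kinzaltidani, wedmafnen → wedmafnenani) add -ani.
The other patterns: stems with 1 vowel repeat the first consonant+vowel as a prefix; stems with 2 vowels add -ak.
So fuhzelis → fuhzelisani.

fuhzelisani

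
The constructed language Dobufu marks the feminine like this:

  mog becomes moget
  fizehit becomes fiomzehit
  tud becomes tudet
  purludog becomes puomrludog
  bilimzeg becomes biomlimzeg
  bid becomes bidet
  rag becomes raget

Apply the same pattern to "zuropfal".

zuomropfal

purludog and rag both end in -g yet inflect differently (puomrludog, raget), so the final letter is not what conditions the rule; the number of vowels is.
"zuropfal" has 3 vowels. The stems with 3 vowels (purludog → puomrludog, bilimzeg → biomlimzeg, fizehit → fiomzehit) insert -om- after the first vowel.
The other pattern: stems with 1 vowel add -et.
So zuropfal → zuomropfal.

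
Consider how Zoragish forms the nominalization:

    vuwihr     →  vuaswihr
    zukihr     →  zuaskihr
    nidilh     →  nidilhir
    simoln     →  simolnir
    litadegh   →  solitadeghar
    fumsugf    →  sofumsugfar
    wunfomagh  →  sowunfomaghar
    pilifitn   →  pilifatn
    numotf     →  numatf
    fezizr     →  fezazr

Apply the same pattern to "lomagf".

solomagfar

"lomagf" has second-to-last letter 'g'. The stems whose second-to-last letter is 'g' (litadegh → solitadeghar, fumsugf → sofumsugfar, wunfomagh → sowunfomaghar) add so- … -ar around the stem.
The other patterns: stems whose second-to-last letter is 'h' insert -as- after the first vowel; stems whose second-to-last letter is 'l' add -ir; stems whose second-to-last letter is 't' or 'z' change the last vowel to 'a'.
So lomagf → solomagfar.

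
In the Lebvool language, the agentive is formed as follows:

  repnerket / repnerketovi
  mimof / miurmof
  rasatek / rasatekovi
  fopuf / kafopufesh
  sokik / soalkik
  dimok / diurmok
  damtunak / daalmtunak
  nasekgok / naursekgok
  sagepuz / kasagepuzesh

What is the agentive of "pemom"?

mimof and fopuf both end in -f yet inflect differently (miurmof, kafopufesh), so the final letter is not what conditions the rule; the last vowel is.
"pemom" has last vowel 'o'. The stems whose last vowel is 'o' (dimok → diurmok, mimof → miurmof, nasekgok → naursekgok) insert -ur- after the first vowel.
The other patterns: stems whose last vowel is 'u' add ka- … -esh around the stem; stems whose last vowel is 'e' add -ovi; stems whose last vowel is 'a' or 'i' insert -al- after the first vowel.
So pemom → peurmom.

peurmom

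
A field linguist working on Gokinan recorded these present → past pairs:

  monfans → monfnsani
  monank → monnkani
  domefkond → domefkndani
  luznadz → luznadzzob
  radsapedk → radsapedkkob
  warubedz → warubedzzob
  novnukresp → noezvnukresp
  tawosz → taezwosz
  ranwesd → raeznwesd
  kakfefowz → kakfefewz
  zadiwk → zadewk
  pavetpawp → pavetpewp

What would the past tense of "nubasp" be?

nuezbasp

monank and radsapedk both end in -k yet inflect differently (monnkani, radsapedkkob), so the final letter is not what conditions the rule; the second-to-last letter is.
"nubasp" has second-to-last letter 's'. The stems whose second-to-last letter is 's' (novnukresp → noezvnukresp, tawosz → taezwosz, ranwesd → raeznwesd) insert -ez- after the first vowel.
The other patterns: stems whose second-to-last letter is 'n' delete the last vowel and add -ani; stems whose second-to-last letter is 'd' double the final consonant and add -ob; stems whose second-to-last letter is 'w' change the last vowel to 'e'.
So nubasp → nuezbasp.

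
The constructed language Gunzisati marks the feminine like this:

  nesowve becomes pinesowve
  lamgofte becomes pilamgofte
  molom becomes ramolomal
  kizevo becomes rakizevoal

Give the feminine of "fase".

nesowve and kizevo both have 3 vowels yet inflect differently (pinesowve, rakizevoal), so the number of vowels is not what conditions the rule; the final letter is.
"fase" ends in -e. The stems ending in -e (nesowve → pinesowve, lamgofte → pilamgofte) add the prefix pi-.
So fase → pifase.

pifase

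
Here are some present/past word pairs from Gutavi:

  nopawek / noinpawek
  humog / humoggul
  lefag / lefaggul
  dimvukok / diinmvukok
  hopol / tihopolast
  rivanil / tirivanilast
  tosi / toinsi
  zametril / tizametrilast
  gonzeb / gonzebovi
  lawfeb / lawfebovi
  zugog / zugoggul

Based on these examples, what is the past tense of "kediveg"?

hopol and humog both have last vowel 'o' yet inflect differently (tihopolast, humoggul), so the last vowel is not what conditions the rule; the final letter is.
"kediveg" ends in -g. The stems ending in -g (humog → humoggul, zugog → zugoggul, lefag → lefaggul) double the final consonant and add -ul.
So kediveg → kediveggul.

kediveggul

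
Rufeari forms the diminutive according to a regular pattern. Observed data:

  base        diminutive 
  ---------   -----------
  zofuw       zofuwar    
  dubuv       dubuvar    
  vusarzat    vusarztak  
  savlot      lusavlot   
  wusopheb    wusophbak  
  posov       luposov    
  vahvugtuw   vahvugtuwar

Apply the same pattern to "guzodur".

dubuv and posov both end in -v yet inflect differently (dubuvar, luposov), so the final letter is not what conditions the rule; the last vowel is.
"guzodur" has last vowel 'u'. The stems whose last vowel is 'u' (zofuw → zofuwar, dubuv → dubuvar, vahvugtuw → vahvugtuwar) add -ar.
The other patterns: stems whose last vowel is 'o' add the prefix lu-; stems whose last vowel is 'a' or 'e' delete the last vowel and add -ak.
So guzodur → guzodurar.

guzodurar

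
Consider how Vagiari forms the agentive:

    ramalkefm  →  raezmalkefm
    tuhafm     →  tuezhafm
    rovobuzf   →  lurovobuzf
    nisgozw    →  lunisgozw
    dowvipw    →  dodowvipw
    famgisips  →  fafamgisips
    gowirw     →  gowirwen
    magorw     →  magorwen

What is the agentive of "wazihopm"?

wawazihopm

nisgozw and dowvipw both end in -w yet inflect differently (lunisgozw, dodowvipw), so the final letter is not what conditions the rule; the second-to-last letter is.
"wazihopm" has second-to-last letter 'p'. The stems whose second-to-last letter is 'p' (dowvipw → dodowvipw, famgisips → fafamgisips) repeat the first consonant+vowel as a prefix.
The other patterns: stems whose second-to-last letter is 'f' insert -ez- after the first vowel; stems whose second-to-last letter is 'z' add the prefix lu-; stems whose second-to-last letter is 'r' add -en.
So wazihopm → wawazihopm.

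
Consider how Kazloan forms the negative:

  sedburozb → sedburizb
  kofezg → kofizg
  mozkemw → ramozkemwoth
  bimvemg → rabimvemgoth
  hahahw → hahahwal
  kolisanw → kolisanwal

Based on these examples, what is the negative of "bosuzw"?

bosizw

kofezg and bimvemg both end in -g yet inflect differently (kofizg, rabimvemgoth), so the final letter is not what conditions the rule; the second-to-last letter is.
"bosuzw" has second-to-last letter 'z'. The stems whose second-to-last letter is 'z' (sedburozb → sedburizb, kofezg → kofizg) change the last vowel to 'i'.
So bosuzw → bosizw.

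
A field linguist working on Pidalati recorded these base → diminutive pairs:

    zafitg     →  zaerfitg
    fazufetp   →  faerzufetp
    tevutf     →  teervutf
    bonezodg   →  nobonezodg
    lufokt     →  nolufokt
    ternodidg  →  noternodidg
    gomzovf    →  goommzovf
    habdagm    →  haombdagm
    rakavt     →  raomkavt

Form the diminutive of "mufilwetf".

zafitg and bonezodg both end in -g yet inflect differently (zaerfitg, nobonezodg), so the final letter is not what conditions the rule; the second-to-last letter is.
"mufilwetf" has second-to-last letter 't'. The stems whose second-to-last letter is 't' (zafitg → zaerfitg, fazufetp → faerzufetp, tevutf → teervutf) insert -er- after the first vowel.
The other patterns: stems whose second-to-last letter is 'd' or 'k' add the prefix no-; stems whose second-to-last letter is 'g' or 'v' insert -om- after the first vowel.
So mufilwetf → muerfilwetf.

muerfilwetf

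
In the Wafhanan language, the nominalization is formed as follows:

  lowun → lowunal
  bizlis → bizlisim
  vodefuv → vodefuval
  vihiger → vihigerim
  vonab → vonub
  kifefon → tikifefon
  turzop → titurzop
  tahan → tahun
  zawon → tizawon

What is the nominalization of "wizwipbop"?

lowun and kifefon both end in -n yet inflect differently (lowunal, tikifefon), so the final letter is not what conditions the rule; the last vowel is.
"wizwipbop" has last vowel 'o'. The stems whose last vowel is 'o' (kifefon → tikifefon, zawon → tizawon, turzop → titurzop) add the prefix ti-.
The other patterns: stems whose last vowel is 'u' add -al; stems whose last vowel is 'a' change the last vowel to 'u'; stems whose last vowel is 'e' or 'i' add -im.
So wizwipbop → tiwizwipbop.

tiwizwipbop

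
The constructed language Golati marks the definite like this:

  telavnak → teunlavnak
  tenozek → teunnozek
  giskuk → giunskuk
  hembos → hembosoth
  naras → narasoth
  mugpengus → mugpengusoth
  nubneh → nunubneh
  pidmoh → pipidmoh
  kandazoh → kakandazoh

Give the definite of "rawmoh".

"rawmoh" ends in -h. The stems ending in -h (nubneh → nunubneh, pidmoh → pipidmoh, kandazoh → kakandazoh) repeat the first consonant+vowel as a prefix.
So rawmoh → rarawmoh.

rarawmoh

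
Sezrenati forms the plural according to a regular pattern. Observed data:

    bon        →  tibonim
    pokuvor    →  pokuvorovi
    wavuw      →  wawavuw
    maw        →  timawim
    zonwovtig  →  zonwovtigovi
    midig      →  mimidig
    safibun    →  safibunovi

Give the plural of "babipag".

babipagovi

maw and wavuw both end in -w yet inflect differently (timawim, wawavuw), so the final letter is not what conditions the rule; the number of vowels is.
"babipag" has 3 vowels. The stems with 3 vowels (zonwovtig → zonwovtigovi, safibun → safibunovi, pokuvor → pokuvorovi) add -ovi.
The other patterns: stems with 1 vowel add ti- … -im around the stem; stems with 2 vowels repeat the first consonant+vowel as a prefix.
So babipag → babipagovi.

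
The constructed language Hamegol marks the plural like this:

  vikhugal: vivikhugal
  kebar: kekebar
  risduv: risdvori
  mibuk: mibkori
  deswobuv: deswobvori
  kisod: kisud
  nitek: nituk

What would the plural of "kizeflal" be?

kikizeflal

mibuk and nitek both end in -k yet inflect differently (mibkori, nituk), so the final letter is not what conditions the rule; the last vowel is.
"kizeflal" has last vowel 'a'. The stems whose last vowel is 'a' (vikhugal → vivikhugal, kebar → kekebar) repeat the first consonant+vowel as a prefix.
The other patterns: stems whose last vowel is 'u' delete the last vowel and add -ori; stems whose last vowel is 'e' or 'o' change the last vowel to 'u'.
So kizeflal → kikizeflal.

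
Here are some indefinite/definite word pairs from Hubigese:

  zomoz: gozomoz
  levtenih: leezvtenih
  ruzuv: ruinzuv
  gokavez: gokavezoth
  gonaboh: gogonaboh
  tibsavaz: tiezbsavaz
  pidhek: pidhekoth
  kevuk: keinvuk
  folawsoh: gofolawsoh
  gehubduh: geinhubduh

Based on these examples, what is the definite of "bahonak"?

"bahonak" has last vowel 'a'. The one such stem in the data (tibsavaz → tiezbsavaz) inserts -ez- after the first vowel (as does levtenih), so the same rule applies.
So bahonak → baezhonak.

baezhonak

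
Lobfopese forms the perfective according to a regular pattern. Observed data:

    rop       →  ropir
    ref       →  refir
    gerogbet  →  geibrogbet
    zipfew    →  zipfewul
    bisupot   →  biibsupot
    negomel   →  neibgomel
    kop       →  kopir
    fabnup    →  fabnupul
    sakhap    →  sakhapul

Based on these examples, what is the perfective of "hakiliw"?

haibkiliw

rop and sakhap both end in -p yet inflect differently (ropir, sakhapul), so the final letter is not what conditions the rule; the number of vowels is.
"hakiliw" has 3 vowels. The stems with 3 vowels (gerogbet → geibrogbet, negomel → neibgomel, bisupot → biibsupot) insert -ib- after the first vowel.
So hakiliw → haibkiliw.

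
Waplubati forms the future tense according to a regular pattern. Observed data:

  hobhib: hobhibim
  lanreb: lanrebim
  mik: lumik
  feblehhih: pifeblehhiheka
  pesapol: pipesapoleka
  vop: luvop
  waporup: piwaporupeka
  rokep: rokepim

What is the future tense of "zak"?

vop and rokep both end in -p yet inflect differently (luvop, rokepim), so the final letter is not what conditions the rule; the number of vowels is.
"zak" has 1 vowel. The stems with 1 vowel (vop → luvop, mik → lumik) add the prefix lu-.
The other patterns: stems with 2 vowels add -im; stems with 3 vowels add pi- … -eka around the stem.
So zak → luzak.

luzak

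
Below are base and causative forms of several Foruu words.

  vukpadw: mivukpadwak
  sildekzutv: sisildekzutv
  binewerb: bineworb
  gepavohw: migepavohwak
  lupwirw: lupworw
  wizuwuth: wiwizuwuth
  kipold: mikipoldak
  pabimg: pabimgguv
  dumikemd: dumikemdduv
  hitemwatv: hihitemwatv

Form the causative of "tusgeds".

lupwirw and gepavohw both end in -w yet inflect differently (lupworw, migepavohwak), so the final letter is not what conditions the rule; the second-to-last letter is.
"tusgeds" has second-to-last letter 'd'. The one such stem in the data (vukpadw → mivukpadwak) adds mi- … -ak around the stem, so the same rule applies.
The other patterns: stems whose second-to-last letter is 'r' change the last vowel to 'o'; stems whose second-to-last letter is 'm' double the final consonant and add -uv; stems whose second-to-last letter is 't' repeat the first consonant+vowel as a prefix.
So tusgeds → mitusgedsak.

mitusgedsak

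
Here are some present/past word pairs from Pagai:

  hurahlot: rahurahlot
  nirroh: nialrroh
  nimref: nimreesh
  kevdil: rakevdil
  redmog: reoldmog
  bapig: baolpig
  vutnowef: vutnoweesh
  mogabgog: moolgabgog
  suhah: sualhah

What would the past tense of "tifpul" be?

"tifpul" ends in -l. The one such stem in the data (kevdil → rakevdil) adds the prefix ra-, so the same rule applies.
So tifpul → ratifpul.

ratifpul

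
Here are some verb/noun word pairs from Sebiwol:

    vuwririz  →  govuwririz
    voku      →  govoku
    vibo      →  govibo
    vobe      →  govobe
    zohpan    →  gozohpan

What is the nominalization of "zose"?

Every pair shown (vuwririz → govuwririz, voku → govoku, vibo → govibo, …) follows the same rule: add the prefix go-.
So zose → gozose.

gozose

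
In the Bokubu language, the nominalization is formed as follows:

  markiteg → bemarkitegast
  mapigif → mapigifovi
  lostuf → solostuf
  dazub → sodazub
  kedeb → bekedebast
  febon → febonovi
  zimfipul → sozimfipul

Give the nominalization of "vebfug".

sovebfug

lostuf and mapigif both end in -f yet inflect differently (solostuf, mapigifovi), so the final letter is not what conditions the rule; the last vowel is.
"vebfug" has last vowel 'u'. The stems whose last vowel is 'u' (zimfipul → sozimfipul, dazub → sodazub, lostuf → solostuf) add the prefix so-.
The other patterns: stems whose last vowel is 'i' or 'o' add -ovi; stems whose last vowel is 'e' add be- … -ast around the stem.
So vebfug → sovebfug.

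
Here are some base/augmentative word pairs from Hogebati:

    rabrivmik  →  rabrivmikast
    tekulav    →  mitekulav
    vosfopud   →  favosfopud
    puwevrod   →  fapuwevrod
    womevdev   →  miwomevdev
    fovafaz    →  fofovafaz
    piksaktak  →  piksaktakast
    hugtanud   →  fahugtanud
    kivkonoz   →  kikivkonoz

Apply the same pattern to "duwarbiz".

duduwarbiz

"duwarbiz" ends in -z. The stems ending in -z (kivkonoz → kikivkonoz, fovafaz → fofovafaz) repeat the first consonant+vowel as a prefix.
The other patterns: stems ending in -d add the prefix fa-; stems ending in -k add -ast; stems ending in -v add the prefix mi-.
So duwarbiz → duduwarbiz.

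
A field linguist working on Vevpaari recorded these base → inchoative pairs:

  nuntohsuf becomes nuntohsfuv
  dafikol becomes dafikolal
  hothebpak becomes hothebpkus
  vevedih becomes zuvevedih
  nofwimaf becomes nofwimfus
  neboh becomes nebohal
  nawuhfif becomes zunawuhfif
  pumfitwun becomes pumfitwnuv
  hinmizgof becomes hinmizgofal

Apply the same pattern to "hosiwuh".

"hosiwuh" has last vowel 'u'. The stems whose last vowel is 'u' (pumfitwun → pumfitwnuv, nuntohsuf → nuntohsfuv) delete the last vowel and add -uv.
The other patterns: stems whose last vowel is 'i' add the prefix zu-; stems whose last vowel is 'a' delete the last vowel and add -us; stems whose last vowel is 'o' add -al.
So hosiwuh → hosiwhuv.

hosiwhuv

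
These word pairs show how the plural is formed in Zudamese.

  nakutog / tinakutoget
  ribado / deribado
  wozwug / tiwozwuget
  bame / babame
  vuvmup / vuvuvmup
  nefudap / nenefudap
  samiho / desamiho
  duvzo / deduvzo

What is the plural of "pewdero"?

depewdero

"pewdero" ends in -o. The stems ending in -o (duvzo → deduvzo, samiho → desamiho, ribado → deribado) add the prefix de-.
So pewdero → depewdero.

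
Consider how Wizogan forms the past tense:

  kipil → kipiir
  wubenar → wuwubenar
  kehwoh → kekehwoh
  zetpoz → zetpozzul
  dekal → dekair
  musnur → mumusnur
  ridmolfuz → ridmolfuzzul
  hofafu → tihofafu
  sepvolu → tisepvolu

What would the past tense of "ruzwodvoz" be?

ruzwodvozzul

zetpoz and kehwoh both have last vowel 'o' yet inflect differently (zetpozzul, kekehwoh), so the last vowel is not what conditions the rule; the final letter is.
"ruzwodvoz" ends in -z. The stems ending in -z (ridmolfuz → ridmolfuzzul, zetpoz → zetpozzul) double the final consonant and add -ul.
The other patterns: stems ending in -l drop the final letter and add -ir; stems ending in -h or -r repeat the first consonant+vowel as a prefix; stems ending in -u add the prefix ti-.
So ruzwodvoz → ruzwodvozzul.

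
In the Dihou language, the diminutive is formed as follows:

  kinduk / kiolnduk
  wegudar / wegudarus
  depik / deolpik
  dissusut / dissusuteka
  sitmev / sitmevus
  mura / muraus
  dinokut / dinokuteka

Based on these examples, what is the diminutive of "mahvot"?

mahvoteka

kinduk and dinokut both have last vowel 'u' yet inflect differently (kiolnduk, dinokuteka), so the last vowel is not what conditions the rule; the final letter is.
"mahvot" ends in -t. The stems ending in -t (dinokut → dinokuteka, dissusut → dissusuteka) add -eka.
The other patterns: stems ending in -k insert -ol- after the first vowel; stems ending in -a, -r or -v add -us.
So mahvot → mahvoteka.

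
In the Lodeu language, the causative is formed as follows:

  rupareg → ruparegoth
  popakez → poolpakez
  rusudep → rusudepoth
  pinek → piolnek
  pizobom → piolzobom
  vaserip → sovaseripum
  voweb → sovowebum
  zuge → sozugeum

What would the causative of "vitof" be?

rusudep and vaserip both end in -p yet inflect differently (rusudepoth, sovaseripum), so the final letter is not what conditions the rule; the first letter is.
"vitof" begins with v-. The stems beginning with v- (vaserip → sovaseripum, voweb → sovowebum) add so- … -um around the stem.
The other patterns: stems beginning with r- add -oth; stems beginning with p- insert -ol- after the first vowel.
So vitof → sovitofum.

sovitofum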